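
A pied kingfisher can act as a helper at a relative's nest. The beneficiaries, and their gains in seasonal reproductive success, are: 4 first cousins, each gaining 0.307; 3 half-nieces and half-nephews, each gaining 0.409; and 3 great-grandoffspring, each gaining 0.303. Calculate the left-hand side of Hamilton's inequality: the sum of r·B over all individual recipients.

r to a first cousin = 0.125 (first cousins share one grandparent pair — two paths of length 4: r = 2·(1/2)^4 = 1/8).
r to a half-niece or half-nephew = 0.125 (half-aunt/uncle↔niece/nephew: one path of length 3: r = (1/2)^3 = 1/8).
r to a great-grandoffspring = 0.125 (three parent–offspring links: r = (1/2)^3 = 1/8).
Summing one r·B term per recipient: 4·0.125·0.307 + 3·0.125·0.409 + 3·0.125·0.303 = 0.4205.

0.4205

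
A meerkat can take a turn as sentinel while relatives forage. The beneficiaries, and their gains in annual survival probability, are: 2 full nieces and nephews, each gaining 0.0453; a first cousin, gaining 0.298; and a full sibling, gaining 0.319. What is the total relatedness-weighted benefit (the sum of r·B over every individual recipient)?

0.2194

r to a full niece or nephew = 1/4 (full aunt/uncle↔niece/nephew: two paths of length 3 through the shared grandparent pair: r = 2·(1/2)^3 = 1/4).
r to a first cousin = 0.125 (first cousins share one grandparent pair — two paths of length 4: r = 2·(1/2)^4 = 1/8).
r to a full sibling = 0.5 (full sibs share both parents — two paths of length 2: r = 2·(1/2)^2 = 1/2).
Summing one r·B term per recipient: 2·0.25·0.0453 + 1·0.125·0.298 + 1·0.5·0.319 = 0.2194.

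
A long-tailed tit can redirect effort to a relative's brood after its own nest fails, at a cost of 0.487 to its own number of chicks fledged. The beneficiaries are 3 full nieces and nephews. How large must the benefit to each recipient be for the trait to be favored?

r to a full niece or nephew = 0.25 (full aunt/uncle↔niece/nephew: two paths of length 3 through the shared grandparent pair: r = 2·(1/2)^3 = 1/4).
Hamilton's rule with n recipients of equal r: n·r·B > C, so B > C/(n·r) = 0.487/(3·0.25) = 0.6493.

0.6493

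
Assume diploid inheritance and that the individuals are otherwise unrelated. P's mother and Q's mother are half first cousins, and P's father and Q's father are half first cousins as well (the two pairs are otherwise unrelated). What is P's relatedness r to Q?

Wright's path rule: contributions from independent ancestry routes add.
P and Q are related in two ways: half second cousins through their mothers (r = 1/64) and half second cousins through their fathers (r = 1/64).
r = 1/64 + 1/64 = 0.03125.

0.03125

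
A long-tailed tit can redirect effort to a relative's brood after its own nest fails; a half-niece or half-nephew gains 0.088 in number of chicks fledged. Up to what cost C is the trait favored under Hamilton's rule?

r to a half-niece or half-nephew = 0.125 (half-aunt/uncle↔niece/nephew: one path of length 3: r = (1/2)^3 = 1/8).
Hamilton's rule: n·r·B > C, so the trait is favored while C < n·r·B = 1·0.125·0.088 = 0.011.

0.011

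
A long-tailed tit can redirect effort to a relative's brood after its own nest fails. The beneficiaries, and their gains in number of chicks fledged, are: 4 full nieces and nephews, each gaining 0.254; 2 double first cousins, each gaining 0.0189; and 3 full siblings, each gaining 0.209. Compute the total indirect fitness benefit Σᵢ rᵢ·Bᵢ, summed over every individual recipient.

r to a full niece or nephew = 1/4 (full aunt/uncle↔niece/nephew: two paths of length 3 through the shared grandparent pair: r = 2·(1/2)^3 = 1/4).
r to a double first cousin = 1/4 (double first cousins share both grandparent pairs — four paths of length 4: r = 4·(1/2)^4 = 1/4).
r to a full sibling = 0.5 (full sibs share both parents — two paths of length 2: r = 2·(1/2)^2 = 1/2).
Summing one r·B term per recipient: 4·0.25·0.254 + 2·0.25·0.0189 + 3·0.5·0.209 = 0.57695.

0.57695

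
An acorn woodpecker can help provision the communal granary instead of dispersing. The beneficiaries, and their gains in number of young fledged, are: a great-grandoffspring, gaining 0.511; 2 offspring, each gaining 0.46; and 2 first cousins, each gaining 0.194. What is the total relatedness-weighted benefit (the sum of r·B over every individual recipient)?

0.572375

r to a great-grandoffspring = 1/8 (three parent–offspring links: r = (1/2)^3 = 1/8).
r to an offspring = 0.5 (one parent–offspring link: r = (1/2)^1 = 1/2).
r to a first cousin = 0.125 (first cousins share one grandparent pair — two paths of length 4: r = 2·(1/2)^4 = 1/8).
Summing one r·B term per recipient: 1·0.125·0.511 + 2·0.5·0.46 + 2·0.125·0.194 = 0.572375.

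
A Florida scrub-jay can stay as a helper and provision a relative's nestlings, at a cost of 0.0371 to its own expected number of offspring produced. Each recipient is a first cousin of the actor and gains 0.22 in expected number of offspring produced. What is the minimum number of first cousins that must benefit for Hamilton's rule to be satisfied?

r to a first cousin = 1/8 (first cousins share one grandparent pair — two paths of length 4: r = 2·(1/2)^4 = 1/8).
Hamilton's rule: n·r·B > C  ⇒  n > C/(r·B) = 0.0371/(0.125·0.22) = 1.349.
The smallest integer exceeding 1.349 is 2.

2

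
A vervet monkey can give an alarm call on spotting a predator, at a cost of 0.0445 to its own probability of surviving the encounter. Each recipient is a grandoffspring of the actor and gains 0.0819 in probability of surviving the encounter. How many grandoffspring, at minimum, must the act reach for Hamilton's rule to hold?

r to a grandoffspring = 1/4 (two parent–offspring links: r = (1/2)^2 = 1/4).
Hamilton's rule: n·r·B > C  ⇒  n > C/(r·B) = 0.0445/(0.25·0.0819) = 2.173.
The smallest integer exceeding 2.173 is 3.

3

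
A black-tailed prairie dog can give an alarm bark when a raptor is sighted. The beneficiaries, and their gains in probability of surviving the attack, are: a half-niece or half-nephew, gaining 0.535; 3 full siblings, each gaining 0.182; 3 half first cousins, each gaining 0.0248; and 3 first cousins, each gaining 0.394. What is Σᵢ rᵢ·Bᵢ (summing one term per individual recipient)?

r to a half-niece or half-nephew = 0.125 (half-aunt/uncle↔niece/nephew: one path of length 3: r = (1/2)^3 = 1/8).
r to a full sibling = 1/2 (full sibs share both parents — two paths of length 2: r = 2·(1/2)^2 = 1/2).
r to a half first cousin = 1/16 (half first cousins share one grandparent — one path of length 4: r = (1/2)^4 = 1/16).
r to a first cousin = 1/8 (first cousins share one grandparent pair — two paths of length 4: r = 2·(1/2)^4 = 1/8).
Summing one r·B term per recipient: 1·0.125·0.535 + 3·0.5·0.182 + 3·0.0625·0.0248 + 3·0.125·0.394 = 0.492275.

0.492275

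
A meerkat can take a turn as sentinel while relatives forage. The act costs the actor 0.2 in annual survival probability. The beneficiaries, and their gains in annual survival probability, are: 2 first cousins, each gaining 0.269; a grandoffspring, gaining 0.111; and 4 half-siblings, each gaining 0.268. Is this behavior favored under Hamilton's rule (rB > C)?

Hamilton's rule: the trait is favored when the sum of r·B over every recipient exceeds the actor's cost C.
r to a first cousin = 0.125 (first cousins share one grandparent pair — two paths of length 4: r = 2·(1/2)^4 = 1/8).
r to a grandoffspring = 1/4 (two parent–offspring links: r = (1/2)^2 = 1/4).
r to a half-sibling = 1/4 (half-sibs share one parent — one path of length 2: r = (1/2)^2 = 1/4).
Summing one r·B term per recipient: 2·0.125·0.269 + 1·0.25·0.111 + 4·0.25·0.268 = 0.363.
0.363 > 0.2: the indirect benefit exceeds the cost.

Yes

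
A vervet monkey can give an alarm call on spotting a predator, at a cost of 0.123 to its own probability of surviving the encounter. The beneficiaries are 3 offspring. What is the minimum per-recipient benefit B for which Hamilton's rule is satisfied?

r to an offspring = 0.5 (one parent–offspring link: r = (1/2)^1 = 1/2).
Hamilton's rule with n recipients of equal r: n·r·B > C, so B > C/(n·r) = 0.123/(3·0.5) = 0.082.

0.082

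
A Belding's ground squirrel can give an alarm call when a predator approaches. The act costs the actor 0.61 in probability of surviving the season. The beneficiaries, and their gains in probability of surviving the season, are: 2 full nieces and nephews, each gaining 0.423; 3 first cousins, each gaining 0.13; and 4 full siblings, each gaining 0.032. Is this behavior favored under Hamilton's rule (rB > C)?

Hamilton's rule: the trait is favored when the sum of r·B over every recipient exceeds the actor's cost C.
r to a full niece or nephew = 0.25 (full aunt/uncle↔niece/nephew: two paths of length 3 through the shared grandparent pair: r = 2·(1/2)^3 = 1/4).
r to a first cousin = 1/8 (first cousins share one grandparent pair — two paths of length 4: r = 2·(1/2)^4 = 1/8).
r to a full sibling = 1/2 (full sibs share both parents — two paths of length 2: r = 2·(1/2)^2 = 1/2).
Summing one r·B term per recipient: 2·0.25·0.423 + 3·0.125·0.13 + 4·0.5·0.032 = 0.32425.
0.32425 < 0.61: the indirect benefit is less than the cost.

No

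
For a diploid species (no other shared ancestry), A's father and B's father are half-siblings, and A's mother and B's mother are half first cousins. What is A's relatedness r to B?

0.078125

Relatedness sums over independent paths through distinct common ancestors.
A and B are related in two ways: half first cousins through their fathers (r = 1/16) and half second cousins through their mothers (r = 1/64).
r = 1/16 + 1/64 = 5/64 = 0.078125.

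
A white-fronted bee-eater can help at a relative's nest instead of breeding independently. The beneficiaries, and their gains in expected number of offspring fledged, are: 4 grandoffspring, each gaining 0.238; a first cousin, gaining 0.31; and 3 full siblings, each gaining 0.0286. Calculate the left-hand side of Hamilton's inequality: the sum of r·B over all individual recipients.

0.31965

r to a grandoffspring = 1/4 (two parent–offspring links: r = (1/2)^2 = 1/4).
r to a first cousin = 0.125 (first cousins share one grandparent pair — two paths of length 4: r = 2·(1/2)^4 = 1/8).
r to a full sibling = 0.5 (full sibs share both parents — two paths of length 2: r = 2·(1/2)^2 = 1/2).
Summing one r·B term per recipient: 4·0.25·0.238 + 1·0.125·0.31 + 3·0.5·0.0286 = 0.31965.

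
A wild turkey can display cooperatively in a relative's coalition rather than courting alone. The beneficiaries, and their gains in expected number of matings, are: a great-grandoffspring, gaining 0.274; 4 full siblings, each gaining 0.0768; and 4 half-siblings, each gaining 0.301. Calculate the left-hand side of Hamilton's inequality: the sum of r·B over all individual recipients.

r to a great-grandoffspring = 0.125 (three parent–offspring links: r = (1/2)^3 = 1/8).
r to a full sibling = 1/2 (full sibs share both parents — two paths of length 2: r = 2·(1/2)^2 = 1/2).
r to a half-sibling = 1/4 (half-sibs share one parent — one path of length 2: r = (1/2)^2 = 1/4).
Summing one r·B term per recipient: 1·0.125·0.274 + 4·0.5·0.0768 + 4·0.25·0.301 = 0.48885.

0.48885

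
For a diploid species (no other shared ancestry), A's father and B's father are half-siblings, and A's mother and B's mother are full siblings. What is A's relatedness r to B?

0.1875

Wright's path rule: contributions from independent ancestry routes add.
A and B are related in two ways: half first cousins through their fathers (r = 1/16) and first cousins through their mothers (r = 1/8).
r = 1/16 + 1/8 = 3/16 = 0.1875.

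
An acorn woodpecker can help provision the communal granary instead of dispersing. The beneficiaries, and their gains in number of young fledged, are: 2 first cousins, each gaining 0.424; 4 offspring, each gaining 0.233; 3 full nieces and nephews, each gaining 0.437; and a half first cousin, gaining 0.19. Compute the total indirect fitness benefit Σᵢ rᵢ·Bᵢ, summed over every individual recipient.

0.911625

r to a first cousin = 0.125 (first cousins share one grandparent pair — two paths of length 4: r = 2·(1/2)^4 = 1/8).
r to an offspring = 1/2 (one parent–offspring link: r = (1/2)^1 = 1/2).
r to a full niece or nephew = 1/4 (full aunt/uncle↔niece/nephew: two paths of length 3 through the shared grandparent pair: r = 2·(1/2)^3 = 1/4).
r to a half first cousin = 1/16 (half first cousins share one grandparent — one path of length 4: r = (1/2)^4 = 1/16).
Summing one r·B term per recipient: 2·0.125·0.424 + 4·0.5·0.233 + 3·0.25·0.437 + 1·0.0625·0.19 = 0.911625.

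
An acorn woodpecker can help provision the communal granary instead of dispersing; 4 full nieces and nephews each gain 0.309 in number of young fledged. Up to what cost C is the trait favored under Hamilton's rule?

0.309

r to a full niece or nephew = 1/4 (full aunt/uncle↔niece/nephew: two paths of length 3 through the shared grandparent pair: r = 2·(1/2)^3 = 1/4).
Hamilton's rule: n·r·B > C, so the trait is favored while C < n·r·B = 4·0.25·0.309 = 0.309.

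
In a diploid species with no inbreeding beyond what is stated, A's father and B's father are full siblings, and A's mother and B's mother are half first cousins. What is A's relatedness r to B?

0.140625

Wright's path rule: contributions from independent ancestry routes add.
A and B are related in two ways: first cousins through their fathers (r = 1/8) and half second cousins through their mothers (r = 1/64).
r = 1/8 + 1/64 = 0.140625.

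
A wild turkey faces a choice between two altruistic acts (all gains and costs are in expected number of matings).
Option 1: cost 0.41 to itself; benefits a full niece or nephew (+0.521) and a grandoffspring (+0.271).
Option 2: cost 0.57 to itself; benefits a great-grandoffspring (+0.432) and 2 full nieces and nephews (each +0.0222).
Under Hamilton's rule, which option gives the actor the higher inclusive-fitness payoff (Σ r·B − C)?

Option 1

Option 1: r to a full niece or nephew = 0.25.
Option 1: r to a grandoffspring = 0.25.
Option 1: Σ r·B − C = (1·0.25·0.521 + 1·0.25·0.271) − 0.41 = -0.212.
Option 2: r to a great-grandoffspring = 0.125.
Option 2: r to a full niece or nephew = 0.25.
Option 2: Σ r·B − C = (1·0.125·0.432 + 2·0.25·0.0222) − 0.57 = -0.5049.
Option 1 has the higher net inclusive-fitness payoff.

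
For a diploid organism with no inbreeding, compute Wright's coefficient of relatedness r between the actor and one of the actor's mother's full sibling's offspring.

0.125

Each parent–offspring link contributes a factor of 1/2, and independent paths through distinct common ancestors add.
First cousins share one grandparent pair — two paths of length 4: r = 2·(1/2)^4 = 1/8.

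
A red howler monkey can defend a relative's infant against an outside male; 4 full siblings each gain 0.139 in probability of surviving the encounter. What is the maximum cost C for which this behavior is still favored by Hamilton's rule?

0.278

r to a full sibling = 1/2 (full sibs share both parents — two paths of length 2: r = 2·(1/2)^2 = 1/2).
Hamilton's rule: n·r·B > C, so the trait is favored while C < n·r·B = 4·0.5·0.139 = 0.278.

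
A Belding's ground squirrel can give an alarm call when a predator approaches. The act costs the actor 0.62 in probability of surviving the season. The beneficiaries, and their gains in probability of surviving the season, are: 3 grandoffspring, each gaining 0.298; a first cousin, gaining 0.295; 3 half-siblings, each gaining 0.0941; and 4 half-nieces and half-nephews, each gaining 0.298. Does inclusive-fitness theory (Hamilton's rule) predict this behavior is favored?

Hamilton's rule: the trait is favored when the sum of r·B over every recipient exceeds the actor's cost C.
r to a grandoffspring = 1/4 (two parent–offspring links: r = (1/2)^2 = 1/4).
r to a first cousin = 0.125 (first cousins share one grandparent pair — two paths of length 4: r = 2·(1/2)^4 = 1/8).
r to a half-sibling = 1/4 (half-sibs share one parent — one path of length 2: r = (1/2)^2 = 1/4).
r to a half-niece or half-nephew = 1/8 (half-aunt/uncle↔niece/nephew: one path of length 3: r = (1/2)^3 = 1/8).
Summing one r·B term per recipient: 3·0.25·0.298 + 1·0.125·0.295 + 3·0.25·0.0941 + 4·0.125·0.298 = 0.47995.
0.47995 < 0.62: the indirect benefit is less than the cost.

No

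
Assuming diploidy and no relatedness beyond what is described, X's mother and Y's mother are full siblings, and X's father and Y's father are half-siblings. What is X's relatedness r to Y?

Independent pedigree routes through distinct common ancestors add.
X and Y are related in two ways: first cousins through their mothers (r = 1/8) and half first cousins through their fathers (r = 1/16).
r = 1/8 + 1/16 = 3/16 = 0.1875.

0.1875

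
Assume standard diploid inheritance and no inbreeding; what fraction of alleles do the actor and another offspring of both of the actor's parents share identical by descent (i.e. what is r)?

0.5

Each parent–offspring link contributes a factor of 1/2, and independent paths through distinct common ancestors add.
Full sibs share both parents — two paths of length 2: r = 2·(1/2)^2 = 1/2.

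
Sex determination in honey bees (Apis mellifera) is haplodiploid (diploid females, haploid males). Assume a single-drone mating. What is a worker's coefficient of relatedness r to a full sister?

0.75

Haplodiploid full sisters inherit their father's entire haploid genome identically (contributing 1/2) and on average half of their mother's contribution (1/2 · 1/2 = 1/4); r = 1/2 + 1/4 = 3/4.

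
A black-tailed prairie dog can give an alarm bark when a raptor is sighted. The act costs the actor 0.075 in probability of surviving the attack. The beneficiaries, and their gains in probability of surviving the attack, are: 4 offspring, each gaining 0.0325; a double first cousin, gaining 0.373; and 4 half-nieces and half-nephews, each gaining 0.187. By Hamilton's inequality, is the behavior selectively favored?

Yes

Hamilton's rule: the trait is favored when the sum of r·B over every recipient exceeds the actor's cost C.
r to an offspring = 0.5 (one parent–offspring link: r = (1/2)^1 = 1/2).
r to a double first cousin = 1/4 (double first cousins share both grandparent pairs — four paths of length 4: r = 4·(1/2)^4 = 1/4).
r to a half-niece or half-nephew = 1/8 (half-aunt/uncle↔niece/nephew: one path of length 3: r = (1/2)^3 = 1/8).
Summing one r·B term per recipient: 4·0.5·0.0325 + 1·0.25·0.373 + 4·0.125·0.187 = 0.25175.
0.25175 > 0.075: the indirect benefit exceeds the cost.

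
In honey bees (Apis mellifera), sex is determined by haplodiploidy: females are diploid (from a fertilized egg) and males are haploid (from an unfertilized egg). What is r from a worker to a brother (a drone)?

Her haploid brother carries none of their father's genes and a random half of their mother's genome; that half matches the maternal half of her own genome with probability 1/2: r = 1/2 · 1/2 = 1/4.

0.25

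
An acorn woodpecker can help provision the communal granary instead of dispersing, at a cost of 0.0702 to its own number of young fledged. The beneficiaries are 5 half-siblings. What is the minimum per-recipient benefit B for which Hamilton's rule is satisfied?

0.0562

r to a half-sibling = 1/4 (half-sibs share one parent — one path of length 2: r = (1/2)^2 = 1/4).
Hamilton's rule with n recipients of equal r: n·r·B > C, so B > C/(n·r) = 0.0702/(5·0.25) = 0.0562.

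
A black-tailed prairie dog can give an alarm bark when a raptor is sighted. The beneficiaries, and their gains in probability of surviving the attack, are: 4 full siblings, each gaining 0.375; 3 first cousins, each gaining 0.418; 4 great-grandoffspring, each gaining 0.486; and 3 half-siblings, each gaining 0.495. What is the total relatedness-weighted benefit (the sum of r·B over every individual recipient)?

r to a full sibling = 0.5 (full sibs share both parents — two paths of length 2: r = 2·(1/2)^2 = 1/2).
r to a first cousin = 1/8 (first cousins share one grandparent pair — two paths of length 4: r = 2·(1/2)^4 = 1/8).
r to a great-grandoffspring = 0.125 (three parent–offspring links: r = (1/2)^3 = 1/8).
r to a half-sibling = 1/4 (half-sibs share one parent — one path of length 2: r = (1/2)^2 = 1/4).
Summing one r·B term per recipient: 4·0.5·0.375 + 3·0.125·0.418 + 4·0.125·0.486 + 3·0.25·0.495 = 1.521.

1.521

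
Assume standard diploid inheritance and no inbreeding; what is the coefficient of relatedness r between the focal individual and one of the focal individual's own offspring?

Each parent–offspring link contributes a factor of 1/2, and independent paths through distinct common ancestors add.
One parent–offspring link: r = (1/2)^1 = 1/2.

0.5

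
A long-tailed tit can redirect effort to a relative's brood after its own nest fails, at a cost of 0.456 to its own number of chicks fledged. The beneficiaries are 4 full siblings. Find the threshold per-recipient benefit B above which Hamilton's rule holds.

r to a full sibling = 0.5 (full sibs share both parents — two paths of length 2: r = 2·(1/2)^2 = 1/2).
Hamilton's rule with n recipients of equal r: n·r·B > C, so B > C/(n·r) = 0.456/(4·0.5) = 0.228.

0.228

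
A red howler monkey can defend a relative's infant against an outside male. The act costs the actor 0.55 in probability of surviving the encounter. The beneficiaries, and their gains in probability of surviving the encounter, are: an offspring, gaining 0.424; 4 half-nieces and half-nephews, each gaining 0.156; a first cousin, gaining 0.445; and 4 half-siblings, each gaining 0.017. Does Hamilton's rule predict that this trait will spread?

No

Hamilton's rule: the trait is favored when the sum of r·B over every recipient exceeds the actor's cost C.
r to an offspring = 0.5 (one parent–offspring link: r = (1/2)^1 = 1/2).
r to a half-niece or half-nephew = 1/8 (half-aunt/uncle↔niece/nephew: one path of length 3: r = (1/2)^3 = 1/8).
r to a first cousin = 1/8 (first cousins share one grandparent pair — two paths of length 4: r = 2·(1/2)^4 = 1/8).
r to a half-sibling = 0.25 (half-sibs share one parent — one path of length 2: r = (1/2)^2 = 1/4).
Summing one r·B term per recipient: 1·0.5·0.424 + 4·0.125·0.156 + 1·0.125·0.445 + 4·0.25·0.017 = 0.362625.
0.362625 < 0.55: the indirect benefit is less than the cost.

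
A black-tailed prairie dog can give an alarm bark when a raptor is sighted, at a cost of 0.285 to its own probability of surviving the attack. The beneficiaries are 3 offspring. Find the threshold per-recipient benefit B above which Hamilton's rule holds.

r to an offspring = 0.5 (one parent–offspring link: r = (1/2)^1 = 1/2).
Hamilton's rule with n recipients of equal r: n·r·B > C, so B > C/(n·r) = 0.285/(3·0.5) = 0.19.

0.19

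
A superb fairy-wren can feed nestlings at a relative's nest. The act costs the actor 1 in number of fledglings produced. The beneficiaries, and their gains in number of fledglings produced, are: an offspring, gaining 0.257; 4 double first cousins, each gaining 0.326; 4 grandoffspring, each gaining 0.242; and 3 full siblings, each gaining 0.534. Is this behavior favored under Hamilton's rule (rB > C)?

Yes

Hamilton's rule: the trait is favored when the sum of r·B over every recipient exceeds the actor's cost C.
r to an offspring = 1/2 (one parent–offspring link: r = (1/2)^1 = 1/2).
r to a double first cousin = 1/4 (double first cousins share both grandparent pairs — four paths of length 4: r = 4·(1/2)^4 = 1/4).
r to a grandoffspring = 1/4 (two parent–offspring links: r = (1/2)^2 = 1/4).
r to a full sibling = 1/2 (full sibs share both parents — two paths of length 2: r = 2·(1/2)^2 = 1/2).
Summing one r·B term per recipient: 1·0.5·0.257 + 4·0.25·0.326 + 4·0.25·0.242 + 3·0.5·0.534 = 1.4975.
1.4975 > 1: the indirect benefit exceeds the cost.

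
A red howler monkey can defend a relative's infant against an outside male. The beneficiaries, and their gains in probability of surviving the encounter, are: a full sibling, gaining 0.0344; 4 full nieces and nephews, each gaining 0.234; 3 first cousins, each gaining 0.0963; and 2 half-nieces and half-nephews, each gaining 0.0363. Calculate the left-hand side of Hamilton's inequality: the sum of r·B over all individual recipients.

r to a full sibling = 1/2 (full sibs share both parents — two paths of length 2: r = 2·(1/2)^2 = 1/2).
r to a full niece or nephew = 1/4 (full aunt/uncle↔niece/nephew: two paths of length 3 through the shared grandparent pair: r = 2·(1/2)^3 = 1/4).
r to a first cousin = 0.125 (first cousins share one grandparent pair — two paths of length 4: r = 2·(1/2)^4 = 1/8).
r to a half-niece or half-nephew = 0.125 (half-aunt/uncle↔niece/nephew: one path of length 3: r = (1/2)^3 = 1/8).
Summing one r·B term per recipient: 1·0.5·0.0344 + 4·0.25·0.234 + 3·0.125·0.0963 + 2·0.125·0.0363 = 0.2963875.

0.2963875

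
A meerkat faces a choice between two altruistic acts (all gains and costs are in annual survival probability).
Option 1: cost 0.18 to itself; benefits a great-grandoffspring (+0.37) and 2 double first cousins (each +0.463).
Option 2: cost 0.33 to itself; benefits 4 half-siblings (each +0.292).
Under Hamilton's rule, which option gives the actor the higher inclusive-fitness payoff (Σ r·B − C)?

Option 1: r to a great-grandoffspring = 0.125.
Option 1: r to a double first cousin = 0.25.
Option 1: Σ r·B − C = (1·0.125·0.37 + 2·0.25·0.463) − 0.18 = 0.09775.
Option 2: r to a half-sibling = 0.25.
Option 2: Σ r·B − C = (4·0.25·0.292) − 0.33 = -0.038.
Option 1 has the higher net inclusive-fitness payoff.

Option 1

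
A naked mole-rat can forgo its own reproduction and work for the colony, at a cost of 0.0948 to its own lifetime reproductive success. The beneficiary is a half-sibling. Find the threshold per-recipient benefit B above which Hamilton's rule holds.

r to a half-sibling = 1/4 (half-sibs share one parent — one path of length 2: r = (1/2)^2 = 1/4).
Hamilton's rule with n recipients of equal r: n·r·B > C, so B > C/(n·r) = 0.0948/(1·0.25) = 0.3792.

0.3792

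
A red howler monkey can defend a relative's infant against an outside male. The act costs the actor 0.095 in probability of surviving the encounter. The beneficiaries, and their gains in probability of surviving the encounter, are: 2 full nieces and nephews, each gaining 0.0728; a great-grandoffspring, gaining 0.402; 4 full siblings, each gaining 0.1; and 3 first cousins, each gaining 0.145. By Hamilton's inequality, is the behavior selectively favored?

Hamilton's rule: the trait is favored when the sum of r·B over every recipient exceeds the actor's cost C.
r to a full niece or nephew = 1/4 (full aunt/uncle↔niece/nephew: two paths of length 3 through the shared grandparent pair: r = 2·(1/2)^3 = 1/4).
r to a great-grandoffspring = 0.125 (three parent–offspring links: r = (1/2)^3 = 1/8).
r to a full sibling = 0.5 (full sibs share both parents — two paths of length 2: r = 2·(1/2)^2 = 1/2).
r to a first cousin = 0.125 (first cousins share one grandparent pair — two paths of length 4: r = 2·(1/2)^4 = 1/8).
Summing one r·B term per recipient: 2·0.25·0.0728 + 1·0.125·0.402 + 4·0.5·0.1 + 3·0.125·0.145 = 0.341025.
0.341025 > 0.095: the indirect benefit exceeds the cost.

Yes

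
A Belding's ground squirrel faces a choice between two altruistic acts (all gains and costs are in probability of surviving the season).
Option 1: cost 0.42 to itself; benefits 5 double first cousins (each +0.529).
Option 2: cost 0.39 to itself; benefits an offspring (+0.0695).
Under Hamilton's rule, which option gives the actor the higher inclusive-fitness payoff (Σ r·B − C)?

Option 1: r to a double first cousin = 0.25.
Option 1: Σ r·B − C = (5·0.25·0.529) − 0.42 = 0.24125.
Option 2: r to an offspring = 0.5.
Option 2: Σ r·B − C = (1·0.5·0.0695) − 0.39 = -0.35525.
Option 1 has the higher net inclusive-fitness payoff.

Option 1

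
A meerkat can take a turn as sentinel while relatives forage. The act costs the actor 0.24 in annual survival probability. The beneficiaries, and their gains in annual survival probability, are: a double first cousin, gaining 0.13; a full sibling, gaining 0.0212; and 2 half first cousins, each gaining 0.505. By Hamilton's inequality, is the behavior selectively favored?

Hamilton's rule: the trait is favored when the sum of r·B over every recipient exceeds the actor's cost C.
r to a double first cousin = 0.25 (double first cousins share both grandparent pairs — four paths of length 4: r = 4·(1/2)^4 = 1/4).
r to a full sibling = 0.5 (full sibs share both parents — two paths of length 2: r = 2·(1/2)^2 = 1/2).
r to a half first cousin = 1/16 (half first cousins share one grandparent — one path of length 4: r = (1/2)^4 = 1/16).
Summing one r·B term per recipient: 1·0.25·0.13 + 1·0.5·0.0212 + 2·0.0625·0.505 = 0.106225.
0.106225 < 0.24: the indirect benefit is less than the cost.

No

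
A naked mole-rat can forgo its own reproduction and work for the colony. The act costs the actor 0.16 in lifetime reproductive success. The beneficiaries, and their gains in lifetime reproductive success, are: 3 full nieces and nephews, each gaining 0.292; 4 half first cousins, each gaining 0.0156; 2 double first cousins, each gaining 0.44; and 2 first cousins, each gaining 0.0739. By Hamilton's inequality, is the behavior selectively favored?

Yes

Hamilton's rule: the trait is favored when the sum of r·B over every recipient exceeds the actor's cost C.
r to a full niece or nephew = 1/4 (full aunt/uncle↔niece/nephew: two paths of length 3 through the shared grandparent pair: r = 2·(1/2)^3 = 1/4).
r to a half first cousin = 0.0625 (half first cousins share one grandparent — one path of length 4: r = (1/2)^4 = 1/16).
r to a double first cousin = 0.25 (double first cousins share both grandparent pairs — four paths of length 4: r = 4·(1/2)^4 = 1/4).
r to a first cousin = 0.125 (first cousins share one grandparent pair — two paths of length 4: r = 2·(1/2)^4 = 1/8).
Summing one r·B term per recipient: 3·0.25·0.292 + 4·0.0625·0.0156 + 2·0.25·0.44 + 2·0.125·0.0739 = 0.461375.
0.461375 > 0.16: the indirect benefit exceeds the cost.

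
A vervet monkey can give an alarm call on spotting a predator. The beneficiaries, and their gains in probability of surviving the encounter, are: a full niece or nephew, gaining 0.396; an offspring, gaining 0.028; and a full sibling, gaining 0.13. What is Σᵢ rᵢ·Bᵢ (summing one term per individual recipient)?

0.178

r to a full niece or nephew = 1/4 (full aunt/uncle↔niece/nephew: two paths of length 3 through the shared grandparent pair: r = 2·(1/2)^3 = 1/4).
r to an offspring = 1/2 (one parent–offspring link: r = (1/2)^1 = 1/2).
r to a full sibling = 1/2 (full sibs share both parents — two paths of length 2: r = 2·(1/2)^2 = 1/2).
Summing one r·B term per recipient: 1·0.25·0.396 + 1·0.5·0.028 + 1·0.5·0.13 = 0.178.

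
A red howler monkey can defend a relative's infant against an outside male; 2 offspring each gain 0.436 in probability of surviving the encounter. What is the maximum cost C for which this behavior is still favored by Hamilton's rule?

0.436

r to an offspring = 1/2 (one parent–offspring link: r = (1/2)^1 = 1/2).
Hamilton's rule: n·r·B > C, so the trait is favored while C < n·r·B = 2·0.5·0.436 = 0.436.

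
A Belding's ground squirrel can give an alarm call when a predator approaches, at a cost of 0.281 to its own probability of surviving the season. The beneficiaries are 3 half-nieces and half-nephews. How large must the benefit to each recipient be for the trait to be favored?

0.7493

r to a half-niece or half-nephew = 1/8 (half-aunt/uncle↔niece/nephew: one path of length 3: r = (1/2)^3 = 1/8).
Hamilton's rule with n recipients of equal r: n·r·B > C, so B > C/(n·r) = 0.281/(3·0.125) = 0.7493.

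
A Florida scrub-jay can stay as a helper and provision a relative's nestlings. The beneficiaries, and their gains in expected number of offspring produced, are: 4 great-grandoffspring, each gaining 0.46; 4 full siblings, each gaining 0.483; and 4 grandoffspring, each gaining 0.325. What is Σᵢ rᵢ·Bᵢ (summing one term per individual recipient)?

r to a great-grandoffspring = 1/8 (three parent–offspring links: r = (1/2)^3 = 1/8).
r to a full sibling = 0.5 (full sibs share both parents — two paths of length 2: r = 2·(1/2)^2 = 1/2).
r to a grandoffspring = 1/4 (two parent–offspring links: r = (1/2)^2 = 1/4).
Summing one r·B term per recipient: 4·0.125·0.46 + 4·0.5·0.483 + 4·0.25·0.325 = 1.521.

1.521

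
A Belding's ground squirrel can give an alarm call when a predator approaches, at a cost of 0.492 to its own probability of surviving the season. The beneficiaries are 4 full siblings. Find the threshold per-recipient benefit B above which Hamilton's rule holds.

0.246

r to a full sibling = 0.5 (full sibs share both parents — two paths of length 2: r = 2·(1/2)^2 = 1/2).
Hamilton's rule with n recipients of equal r: n·r·B > C, so B > C/(n·r) = 0.492/(4·0.5) = 0.246.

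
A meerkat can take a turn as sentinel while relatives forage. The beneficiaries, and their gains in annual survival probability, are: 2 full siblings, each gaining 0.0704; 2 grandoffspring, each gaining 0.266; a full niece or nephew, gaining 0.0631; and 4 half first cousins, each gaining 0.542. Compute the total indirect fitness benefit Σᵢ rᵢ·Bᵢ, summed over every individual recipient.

r to a full sibling = 1/2 (full sibs share both parents — two paths of length 2: r = 2·(1/2)^2 = 1/2).
r to a grandoffspring = 0.25 (two parent–offspring links: r = (1/2)^2 = 1/4).
r to a full niece or nephew = 0.25 (full aunt/uncle↔niece/nephew: two paths of length 3 through the shared grandparent pair: r = 2·(1/2)^3 = 1/4).
r to a half first cousin = 0.0625 (half first cousins share one grandparent — one path of length 4: r = (1/2)^4 = 1/16).
Summing one r·B term per recipient: 2·0.5·0.0704 + 2·0.25·0.266 + 1·0.25·0.0631 + 4·0.0625·0.542 = 0.354675.

0.354675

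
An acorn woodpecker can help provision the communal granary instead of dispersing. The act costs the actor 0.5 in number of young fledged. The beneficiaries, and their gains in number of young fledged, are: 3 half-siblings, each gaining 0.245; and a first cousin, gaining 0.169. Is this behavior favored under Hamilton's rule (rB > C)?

Hamilton's rule: the trait is favored when the sum of r·B over every recipient exceeds the actor's cost C.
r to a half-sibling = 1/4 (half-sibs share one parent — one path of length 2: r = (1/2)^2 = 1/4).
r to a first cousin = 0.125 (first cousins share one grandparent pair — two paths of length 4: r = 2·(1/2)^4 = 1/8).
Summing one r·B term per recipient: 3·0.25·0.245 + 1·0.125·0.169 = 0.204875.
0.204875 < 0.5: the indirect benefit is less than the cost.

No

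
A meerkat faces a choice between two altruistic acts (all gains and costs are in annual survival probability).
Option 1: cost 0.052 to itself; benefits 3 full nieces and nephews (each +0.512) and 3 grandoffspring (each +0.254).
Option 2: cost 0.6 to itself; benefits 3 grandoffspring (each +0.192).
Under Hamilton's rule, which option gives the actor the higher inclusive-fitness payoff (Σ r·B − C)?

Option 1: r to a full niece or nephew = 0.25.
Option 1: r to a grandoffspring = 0.25.
Option 1: Σ r·B − C = (3·0.25·0.512 + 3·0.25·0.254) − 0.052 = 0.5225.
Option 2: r to a grandoffspring = 0.25.
Option 2: Σ r·B − C = (3·0.25·0.192) − 0.6 = -0.456.
Option 1 has the higher net inclusive-fitness payoff.

Option 1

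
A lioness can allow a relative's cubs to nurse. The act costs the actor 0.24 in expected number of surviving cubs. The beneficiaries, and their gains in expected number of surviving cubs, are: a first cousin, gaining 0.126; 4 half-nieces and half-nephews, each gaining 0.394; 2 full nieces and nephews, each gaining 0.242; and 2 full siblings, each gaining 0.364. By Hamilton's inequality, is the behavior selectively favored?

Hamilton's rule: the trait is favored when the sum of r·B over every recipient exceeds the actor's cost C.
r to a first cousin = 1/8 (first cousins share one grandparent pair — two paths of length 4: r = 2·(1/2)^4 = 1/8).
r to a half-niece or half-nephew = 1/8 (half-aunt/uncle↔niece/nephew: one path of length 3: r = (1/2)^3 = 1/8).
r to a full niece or nephew = 0.25 (full aunt/uncle↔niece/nephew: two paths of length 3 through the shared grandparent pair: r = 2·(1/2)^3 = 1/4).
r to a full sibling = 0.5 (full sibs share both parents — two paths of length 2: r = 2·(1/2)^2 = 1/2).
Summing one r·B term per recipient: 1·0.125·0.126 + 4·0.125·0.394 + 2·0.25·0.242 + 2·0.5·0.364 = 0.69775.
0.69775 > 0.24: the indirect benefit exceeds the cost.

Yes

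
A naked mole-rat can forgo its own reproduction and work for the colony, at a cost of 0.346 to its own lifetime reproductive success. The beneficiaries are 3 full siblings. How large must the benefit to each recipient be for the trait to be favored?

r to a full sibling = 0.5 (full sibs share both parents — two paths of length 2: r = 2·(1/2)^2 = 1/2).
Hamilton's rule with n recipients of equal r: n·r·B > C, so B > C/(n·r) = 0.346/(3·0.5) = 0.2307.

0.2307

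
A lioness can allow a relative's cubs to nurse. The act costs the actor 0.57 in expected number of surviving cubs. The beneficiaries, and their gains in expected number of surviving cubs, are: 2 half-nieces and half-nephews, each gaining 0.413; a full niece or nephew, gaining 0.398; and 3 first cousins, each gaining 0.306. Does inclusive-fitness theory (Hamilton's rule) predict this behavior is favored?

Hamilton's rule: the trait is favored when the sum of r·B over every recipient exceeds the actor's cost C.
r to a half-niece or half-nephew = 0.125 (half-aunt/uncle↔niece/nephew: one path of length 3: r = (1/2)^3 = 1/8).
r to a full niece or nephew = 0.25 (full aunt/uncle↔niece/nephew: two paths of length 3 through the shared grandparent pair: r = 2·(1/2)^3 = 1/4).
r to a first cousin = 0.125 (first cousins share one grandparent pair — two paths of length 4: r = 2·(1/2)^4 = 1/8).
Summing one r·B term per recipient: 2·0.125·0.413 + 1·0.25·0.398 + 3·0.125·0.306 = 0.3175.
0.3175 < 0.57: the indirect benefit is less than the cost.

No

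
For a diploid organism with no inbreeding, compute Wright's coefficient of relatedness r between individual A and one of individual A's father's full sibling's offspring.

Each parent–offspring link contributes a factor of 1/2, and independent paths through distinct common ancestors add.
First cousins share one grandparent pair — two paths of length 4: r = 2·(1/2)^4 = 1/8.

0.125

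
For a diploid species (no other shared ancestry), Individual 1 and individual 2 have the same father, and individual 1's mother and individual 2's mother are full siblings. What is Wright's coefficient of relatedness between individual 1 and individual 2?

0.375

Independent pedigree routes through distinct common ancestors add.
Individual 1 and individual 2 are related in two ways: half-sibs through their shared father (r = 1/4) and first cousins through their mothers (r = 1/8).
r = 1/4 + 1/8 = 0.375.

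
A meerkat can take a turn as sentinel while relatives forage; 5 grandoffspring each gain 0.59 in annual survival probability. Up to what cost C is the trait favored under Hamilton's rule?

r to a grandoffspring = 1/4 (two parent–offspring links: r = (1/2)^2 = 1/4).
Hamilton's rule: n·r·B > C, so the trait is favored while C < n·r·B = 5·0.25·0.59 = 0.7375.

0.7375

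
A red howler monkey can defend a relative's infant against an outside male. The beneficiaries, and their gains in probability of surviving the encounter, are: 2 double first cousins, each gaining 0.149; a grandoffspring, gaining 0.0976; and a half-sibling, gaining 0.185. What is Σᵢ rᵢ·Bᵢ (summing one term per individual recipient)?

r to a double first cousin = 1/4 (double first cousins share both grandparent pairs — four paths of length 4: r = 4·(1/2)^4 = 1/4).
r to a grandoffspring = 1/4 (two parent–offspring links: r = (1/2)^2 = 1/4).
r to a half-sibling = 1/4 (half-sibs share one parent — one path of length 2: r = (1/2)^2 = 1/4).
Summing one r·B term per recipient: 2·0.25·0.149 + 1·0.25·0.0976 + 1·0.25·0.185 = 0.14515.

0.14515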